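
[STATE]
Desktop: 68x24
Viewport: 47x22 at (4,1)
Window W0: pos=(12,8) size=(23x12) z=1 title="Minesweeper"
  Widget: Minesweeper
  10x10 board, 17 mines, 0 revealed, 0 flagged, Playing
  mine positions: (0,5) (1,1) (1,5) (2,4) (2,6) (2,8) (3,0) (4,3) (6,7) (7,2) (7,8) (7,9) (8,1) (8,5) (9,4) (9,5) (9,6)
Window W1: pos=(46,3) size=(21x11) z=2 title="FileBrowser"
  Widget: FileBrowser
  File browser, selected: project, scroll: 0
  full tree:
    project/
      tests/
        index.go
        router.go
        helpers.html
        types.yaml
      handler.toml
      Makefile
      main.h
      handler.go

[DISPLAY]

                                               
                                               
                                          ┏━━━━
                                          ┃ Fil
                                          ┠────
                                          ┃> [-
                                          ┃    
        ┏━━━━━━━━━━━━━━━━━━━━━┓           ┃    
        ┃ Minesweeper         ┃           ┃    
        ┠─────────────────────┨           ┃    
        ┃■■■■■■■■■■           ┃           ┃    
        ┃■■■■■■■■■■           ┃           ┃    
        ┃■■■■■■■■■■           ┃           ┗━━━━
        ┃■■■■■■■■■■           ┃                
        ┃■■■■■■■■■■           ┃                
        ┃■■■■■■■■■■           ┃                
        ┃■■■■■■■■■■           ┃                
        ┃■■■■■■■■■■           ┃                
        ┗━━━━━━━━━━━━━━━━━━━━━┛                
                                               
                                               
                                               


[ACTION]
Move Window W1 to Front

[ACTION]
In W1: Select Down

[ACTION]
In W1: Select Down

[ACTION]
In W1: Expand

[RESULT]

                                               
                                               
                                          ┏━━━━
                                          ┃ Fil
                                          ┠────
                                          ┃  [-
                                          ┃    
        ┏━━━━━━━━━━━━━━━━━━━━━┓           ┃  > 
        ┃ Minesweeper         ┃           ┃    
        ┠─────────────────────┨           ┃    
        ┃■■■■■■■■■■           ┃           ┃    
        ┃■■■■■■■■■■           ┃           ┃    
        ┃■■■■■■■■■■           ┃           ┗━━━━
        ┃■■■■■■■■■■           ┃                
        ┃■■■■■■■■■■           ┃                
        ┃■■■■■■■■■■           ┃                
        ┃■■■■■■■■■■           ┃                
        ┃■■■■■■■■■■           ┃                
        ┗━━━━━━━━━━━━━━━━━━━━━┛                
                                               
                                               
                                               


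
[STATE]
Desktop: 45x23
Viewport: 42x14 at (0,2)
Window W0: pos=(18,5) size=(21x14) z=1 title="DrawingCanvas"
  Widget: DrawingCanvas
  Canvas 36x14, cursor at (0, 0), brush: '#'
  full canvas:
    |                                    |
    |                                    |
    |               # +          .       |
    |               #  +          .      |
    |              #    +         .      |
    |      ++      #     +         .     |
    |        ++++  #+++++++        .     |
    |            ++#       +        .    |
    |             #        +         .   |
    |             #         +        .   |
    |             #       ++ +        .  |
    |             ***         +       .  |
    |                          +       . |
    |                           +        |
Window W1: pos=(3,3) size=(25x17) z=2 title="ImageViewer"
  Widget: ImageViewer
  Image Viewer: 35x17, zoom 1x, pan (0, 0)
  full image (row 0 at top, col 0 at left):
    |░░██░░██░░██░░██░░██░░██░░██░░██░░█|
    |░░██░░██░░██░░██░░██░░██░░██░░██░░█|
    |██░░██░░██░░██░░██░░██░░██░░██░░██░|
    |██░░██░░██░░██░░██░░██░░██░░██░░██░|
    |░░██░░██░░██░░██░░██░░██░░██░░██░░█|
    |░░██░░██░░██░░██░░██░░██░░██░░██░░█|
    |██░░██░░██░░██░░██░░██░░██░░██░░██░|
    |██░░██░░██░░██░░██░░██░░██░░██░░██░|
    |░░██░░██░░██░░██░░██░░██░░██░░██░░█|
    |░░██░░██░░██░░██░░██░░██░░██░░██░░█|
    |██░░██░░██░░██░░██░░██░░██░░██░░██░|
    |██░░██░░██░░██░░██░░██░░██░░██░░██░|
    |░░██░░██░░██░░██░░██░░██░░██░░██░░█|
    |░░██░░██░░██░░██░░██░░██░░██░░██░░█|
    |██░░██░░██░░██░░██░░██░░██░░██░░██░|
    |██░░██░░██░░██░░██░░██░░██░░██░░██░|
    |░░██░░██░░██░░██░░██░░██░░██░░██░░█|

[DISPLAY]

                                          
   ┏━━━━━━━━━━━━━━━━━━━━━━━┓              
   ┃ ImageViewer           ┃              
   ┠───────────────────────┨━━━━━━━━━━┓   
   ┃░░██░░██░░██░░██░░██░░█┃anvas     ┃   
   ┃░░██░░██░░██░░██░░██░░█┃──────────┨   
   ┃██░░██░░██░░██░░██░░██░┃          ┃   
   ┃██░░██░░██░░██░░██░░██░┃          ┃   
   ┃░░██░░██░░██░░██░░██░░█┃      # + ┃   
   ┃░░██░░██░░██░░██░░██░░█┃      #  +┃   
   ┃██░░██░░██░░██░░██░░██░┃     #    ┃   
   ┃██░░██░░██░░██░░██░░██░┃     #    ┃   
   ┃░░██░░██░░██░░██░░██░░█┃+++  #++++┃   
   ┃░░██░░██░░██░░██░░██░░█┃   ++#    ┃   


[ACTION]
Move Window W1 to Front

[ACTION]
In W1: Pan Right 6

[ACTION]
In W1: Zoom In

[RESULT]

                                          
   ┏━━━━━━━━━━━━━━━━━━━━━━━┓              
   ┃ ImageViewer           ┃              
   ┠───────────────────────┨━━━━━━━━━━┓   
   ┃██░░░░████░░░░████░░░░█┃anvas     ┃   
   ┃██░░░░████░░░░████░░░░█┃──────────┨   
   ┃██░░░░████░░░░████░░░░█┃          ┃   
   ┃██░░░░████░░░░████░░░░█┃          ┃   
   ┃░░████░░░░████░░░░████░┃      # + ┃   
   ┃░░████░░░░████░░░░████░┃      #  +┃   
   ┃░░████░░░░████░░░░████░┃     #    ┃   
   ┃░░████░░░░████░░░░████░┃     #    ┃   
   ┃██░░░░████░░░░████░░░░█┃+++  #++++┃   
   ┃██░░░░████░░░░████░░░░█┃   ++#    ┃   


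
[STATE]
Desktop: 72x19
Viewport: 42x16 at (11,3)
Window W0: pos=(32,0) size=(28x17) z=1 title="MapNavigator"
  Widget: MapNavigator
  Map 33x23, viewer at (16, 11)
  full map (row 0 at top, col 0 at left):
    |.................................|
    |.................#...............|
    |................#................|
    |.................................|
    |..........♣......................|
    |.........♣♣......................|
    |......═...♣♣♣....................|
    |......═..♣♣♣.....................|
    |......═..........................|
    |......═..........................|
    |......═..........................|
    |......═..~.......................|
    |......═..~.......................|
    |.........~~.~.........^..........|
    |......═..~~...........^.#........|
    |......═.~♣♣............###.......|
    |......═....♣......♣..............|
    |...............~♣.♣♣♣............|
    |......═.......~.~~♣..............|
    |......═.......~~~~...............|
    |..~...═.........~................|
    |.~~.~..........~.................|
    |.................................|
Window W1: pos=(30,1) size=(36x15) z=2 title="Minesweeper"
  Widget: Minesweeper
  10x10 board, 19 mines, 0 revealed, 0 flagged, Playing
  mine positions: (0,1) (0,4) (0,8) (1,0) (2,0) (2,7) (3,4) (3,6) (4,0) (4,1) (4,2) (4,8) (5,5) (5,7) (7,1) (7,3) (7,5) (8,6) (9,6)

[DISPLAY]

                   ┠──────────────────────
                   ┃■■■■■■■■■■            
                   ┃■■■■■■■■■■            
                   ┃■■■■■■■■■■            
                   ┃■■■■■■■■■■            
                   ┃■■■■■■■■■■            
                   ┃■■■■■■■■■■            
                   ┃■■■■■■■■■■            
                   ┃■■■■■■■■■■            
                   ┃■■■■■■■■■■            
                   ┃■■■■■■■■■■            
                   ┃                      
                   ┗━━━━━━━━━━━━━━━━━━━━━━
                     ┗━━━━━━━━━━━━━━━━━━━━
                                          
                                          


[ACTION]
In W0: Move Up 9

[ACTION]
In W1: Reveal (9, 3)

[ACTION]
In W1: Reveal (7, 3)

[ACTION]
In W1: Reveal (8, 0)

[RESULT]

                   ┠──────────────────────
                   ┃■✹■■✹■■■✹■            
                   ┃✹■■■■■■■■■            
                   ┃✹■■■■■■✹■■            
                   ┃■■■■✹■✹■■■            
                   ┃✹✹✹■■■■■✹■            
                   ┃■■■■■✹■✹■■            
                   ┃■■■■■■■■■■            
                   ┃■✹■✹■✹■■■■            
                   ┃112123✹■■■            
                   ┃     2✹■■■            
                   ┃                      
                   ┗━━━━━━━━━━━━━━━━━━━━━━
                     ┗━━━━━━━━━━━━━━━━━━━━
                                          
                                          


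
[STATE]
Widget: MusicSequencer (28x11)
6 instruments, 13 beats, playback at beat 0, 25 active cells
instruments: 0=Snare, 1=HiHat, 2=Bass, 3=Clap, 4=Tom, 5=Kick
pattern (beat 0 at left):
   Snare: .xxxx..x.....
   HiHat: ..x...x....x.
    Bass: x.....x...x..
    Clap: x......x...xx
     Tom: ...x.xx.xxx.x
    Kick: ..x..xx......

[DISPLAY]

      ▼123456789012         
 Snare·████··█·····         
 HiHat··█···█····█·         
  Bass█·····█···█··         
  Clap█······█···██         
   Tom···█·██·███·█         
  Kick··█··██······         
                            
                            
                            
                            


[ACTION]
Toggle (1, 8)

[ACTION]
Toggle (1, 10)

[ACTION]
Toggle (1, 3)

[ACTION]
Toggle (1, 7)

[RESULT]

      ▼123456789012         
 Snare·████··█·····         
 HiHat··██··███·██·         
  Bass█·····█···█··         
  Clap█······█···██         
   Tom···█·██·███·█         
  Kick··█··██······         
                            
                            
                            
                            


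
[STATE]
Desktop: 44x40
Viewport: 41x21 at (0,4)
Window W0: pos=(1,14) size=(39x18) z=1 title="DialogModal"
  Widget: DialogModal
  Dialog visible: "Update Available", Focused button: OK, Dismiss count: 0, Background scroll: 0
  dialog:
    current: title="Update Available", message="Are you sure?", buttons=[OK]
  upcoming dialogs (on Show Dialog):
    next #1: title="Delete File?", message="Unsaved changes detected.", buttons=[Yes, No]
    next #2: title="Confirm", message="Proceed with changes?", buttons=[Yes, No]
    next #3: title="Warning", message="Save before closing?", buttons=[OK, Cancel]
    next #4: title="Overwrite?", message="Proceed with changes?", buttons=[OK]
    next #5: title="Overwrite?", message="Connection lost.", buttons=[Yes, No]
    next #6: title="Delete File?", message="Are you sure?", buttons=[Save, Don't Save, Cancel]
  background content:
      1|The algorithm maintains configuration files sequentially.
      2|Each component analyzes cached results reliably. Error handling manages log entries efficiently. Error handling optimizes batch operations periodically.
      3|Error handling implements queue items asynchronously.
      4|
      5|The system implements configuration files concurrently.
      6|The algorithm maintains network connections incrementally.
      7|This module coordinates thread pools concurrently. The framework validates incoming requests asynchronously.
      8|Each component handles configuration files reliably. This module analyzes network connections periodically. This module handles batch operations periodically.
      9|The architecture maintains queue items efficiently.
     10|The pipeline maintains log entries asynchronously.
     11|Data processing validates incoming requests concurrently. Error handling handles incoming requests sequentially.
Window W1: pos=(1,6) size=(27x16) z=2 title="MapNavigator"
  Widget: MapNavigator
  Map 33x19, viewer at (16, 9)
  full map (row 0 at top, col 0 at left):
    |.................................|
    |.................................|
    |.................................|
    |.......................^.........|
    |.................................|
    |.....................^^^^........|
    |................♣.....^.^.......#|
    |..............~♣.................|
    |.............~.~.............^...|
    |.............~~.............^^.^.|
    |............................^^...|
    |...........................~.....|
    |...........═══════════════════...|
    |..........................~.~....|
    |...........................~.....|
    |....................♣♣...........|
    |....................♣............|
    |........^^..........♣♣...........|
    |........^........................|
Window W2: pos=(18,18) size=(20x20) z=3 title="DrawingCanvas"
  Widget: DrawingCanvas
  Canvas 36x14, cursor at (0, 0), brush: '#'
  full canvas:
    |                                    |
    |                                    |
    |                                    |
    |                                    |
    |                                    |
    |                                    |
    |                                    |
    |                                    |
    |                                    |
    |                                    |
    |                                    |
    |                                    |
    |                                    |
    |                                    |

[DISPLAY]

                                         
                                         
 ┏━━━━━━━━━━━━━━━━━━━━━━━━━┓             
 ┃ MapNavigator            ┃             
 ┠─────────────────────────┨             
 ┃...................^.....┃             
 ┃.........................┃             
 ┃.................^^^^....┃             
 ┃............♣.....^.^....┃             
 ┃..........~♣.............┃             
 ┃.........~.~.............┃━━━━━━━━━━━┓ 
 ┃.........~~.@...........^┃           ┃ 
 ┃........................^┃───────────┨ 
 ┃.......................~.┃nfiguration┃ 
 ┃.......═════════┏━━━━━━━━━━━━━━━━━━┓t┃ 
 ┃................┃ DrawingCanvas    ┃s┃ 
 ┃................┠──────────────────┨ ┃ 
 ┗━━━━━━━━━━━━━━━━┃+                 ┃f┃ 
 ┃The algo│ Update┃                  ┃e┃ 
 ┃This mod│  Are y┃                  ┃ ┃ 
 ┃Each com│       ┃                  ┃ ┃ 


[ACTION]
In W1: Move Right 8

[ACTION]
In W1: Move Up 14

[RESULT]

                                         
                                         
 ┏━━━━━━━━━━━━━━━━━━━━━━━━━┓             
 ┃ MapNavigator            ┃             
 ┠─────────────────────────┨             
 ┃                         ┃             
 ┃                         ┃             
 ┃                         ┃             
 ┃                         ┃             
 ┃                         ┃             
 ┃                         ┃━━━━━━━━━━━┓ 
 ┃............@........    ┃           ┃ 
 ┃.....................    ┃───────────┨ 
 ┃.....................    ┃nfiguration┃ 
 ┃...........^....┏━━━━━━━━━━━━━━━━━━┓t┃ 
 ┃................┃ DrawingCanvas    ┃s┃ 
 ┃.........^^^^...┠──────────────────┨ ┃ 
 ┗━━━━━━━━━━━━━━━━┃+                 ┃f┃ 
 ┃The algo│ Update┃                  ┃e┃ 
 ┃This mod│  Are y┃                  ┃ ┃ 
 ┃Each com│       ┃                  ┃ ┃ 


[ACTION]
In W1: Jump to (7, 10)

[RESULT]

                                         
                                         
 ┏━━━━━━━━━━━━━━━━━━━━━━━━━┓             
 ┃ MapNavigator            ┃             
 ┠─────────────────────────┨             
 ┃     ....................┃             
 ┃     ....................┃             
 ┃     ................♣...┃             
 ┃     ..............~♣....┃             
 ┃     .............~.~....┃             
 ┃     .............~~.....┃━━━━━━━━━━━┓ 
 ┃     .......@............┃           ┃ 
 ┃     ....................┃───────────┨ 
 ┃     ...........═════════┃nfiguration┃ 
 ┃     ...........┏━━━━━━━━━━━━━━━━━━┓t┃ 
 ┃     ...........┃ DrawingCanvas    ┃s┃ 
 ┃     ...........┠──────────────────┨ ┃ 
 ┗━━━━━━━━━━━━━━━━┃+                 ┃f┃ 
 ┃The algo│ Update┃                  ┃e┃ 
 ┃This mod│  Are y┃                  ┃ ┃ 
 ┃Each com│       ┃                  ┃ ┃ 


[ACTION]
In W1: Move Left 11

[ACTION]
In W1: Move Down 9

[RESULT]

                                         
                                         
 ┏━━━━━━━━━━━━━━━━━━━━━━━━━┓             
 ┃ MapNavigator            ┃             
 ┠─────────────────────────┨             
 ┃            ...........══┃             
 ┃            .............┃             
 ┃            .............┃             
 ┃            .............┃             
 ┃            .............┃             
 ┃            ........^^...┃━━━━━━━━━━━┓ 
 ┃            @.......^....┃           ┃ 
 ┃                         ┃───────────┨ 
 ┃                         ┃nfiguration┃ 
 ┃                ┏━━━━━━━━━━━━━━━━━━┓t┃ 
 ┃                ┃ DrawingCanvas    ┃s┃ 
 ┃                ┠──────────────────┨ ┃ 
 ┗━━━━━━━━━━━━━━━━┃+                 ┃f┃ 
 ┃The algo│ Update┃                  ┃e┃ 
 ┃This mod│  Are y┃                  ┃ ┃ 
 ┃Each com│       ┃                  ┃ ┃ 


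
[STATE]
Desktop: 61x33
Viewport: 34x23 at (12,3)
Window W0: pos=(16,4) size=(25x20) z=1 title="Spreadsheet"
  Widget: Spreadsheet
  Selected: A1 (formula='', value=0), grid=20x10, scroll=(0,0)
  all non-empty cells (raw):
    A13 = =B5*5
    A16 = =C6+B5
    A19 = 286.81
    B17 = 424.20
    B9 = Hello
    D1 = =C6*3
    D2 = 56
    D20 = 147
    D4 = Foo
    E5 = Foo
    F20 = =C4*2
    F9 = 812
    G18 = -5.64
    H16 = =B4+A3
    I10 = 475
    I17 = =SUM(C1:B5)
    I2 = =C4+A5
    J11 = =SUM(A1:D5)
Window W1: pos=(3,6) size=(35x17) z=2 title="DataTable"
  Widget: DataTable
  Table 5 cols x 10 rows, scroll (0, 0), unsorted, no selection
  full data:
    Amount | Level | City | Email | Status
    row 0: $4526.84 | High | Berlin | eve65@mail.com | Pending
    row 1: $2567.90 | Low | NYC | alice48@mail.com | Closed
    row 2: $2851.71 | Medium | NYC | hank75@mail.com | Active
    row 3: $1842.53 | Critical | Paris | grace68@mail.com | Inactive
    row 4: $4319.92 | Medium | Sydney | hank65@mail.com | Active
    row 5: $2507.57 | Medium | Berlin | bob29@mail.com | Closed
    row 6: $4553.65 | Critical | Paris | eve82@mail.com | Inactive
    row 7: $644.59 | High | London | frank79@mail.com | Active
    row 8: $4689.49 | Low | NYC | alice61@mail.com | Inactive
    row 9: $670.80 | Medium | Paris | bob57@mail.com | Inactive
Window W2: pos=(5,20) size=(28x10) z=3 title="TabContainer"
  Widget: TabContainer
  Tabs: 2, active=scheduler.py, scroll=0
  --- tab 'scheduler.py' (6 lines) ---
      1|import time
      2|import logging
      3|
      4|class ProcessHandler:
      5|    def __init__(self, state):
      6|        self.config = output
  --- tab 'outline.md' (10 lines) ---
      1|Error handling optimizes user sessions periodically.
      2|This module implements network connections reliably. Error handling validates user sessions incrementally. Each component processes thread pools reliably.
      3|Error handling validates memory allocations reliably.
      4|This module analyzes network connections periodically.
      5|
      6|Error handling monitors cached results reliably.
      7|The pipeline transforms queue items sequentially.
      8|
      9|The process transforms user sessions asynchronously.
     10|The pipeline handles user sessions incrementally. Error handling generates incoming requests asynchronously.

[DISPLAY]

                                  
    ┏━━━━━━━━━━━━━━━━━━━━━━━┓     
    ┃ Spreadsheet           ┃     
━━━━━━━━━━━━━━━━━━━━━━━━━┓──┨     
le                       ┃  ┃     
─────────────────────────┨  ┃     
│Level   │City  │Email   ┃--┃     
┼────────┼──────┼────────┃  ┃     
│High    │Berlin│eve65@ma┃  ┃     
│Low     │NYC   │alice48@┃  ┃     
│Medium  │NYC   │hank75@m┃  ┃     
│Critical│Paris │grace68@┃  ┃     
│Medium  │Sydney│hank65@m┃  ┃     
│Medium  │Berlin│bob29@ma┃  ┃     
│Critical│Paris │eve82@ma┃  ┃     
│High    │London│frank79@┃  ┃     
│Low     │NYC   │alice61@┃  ┃     
━━━━━━━━━━━━━━━━━━━━┓7@ma┃  ┃     
ntainer             ┃    ┃  ┃     
────────────────────┨━━━━┛  ┃     
uler.py]│ outline.md┃━━━━━━━┛     
────────────────────┃             
 time               ┃             


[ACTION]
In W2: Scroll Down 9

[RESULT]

                                  
    ┏━━━━━━━━━━━━━━━━━━━━━━━┓     
    ┃ Spreadsheet           ┃     
━━━━━━━━━━━━━━━━━━━━━━━━━┓──┨     
le                       ┃  ┃     
─────────────────────────┨  ┃     
│Level   │City  │Email   ┃--┃     
┼────────┼──────┼────────┃  ┃     
│High    │Berlin│eve65@ma┃  ┃     
│Low     │NYC   │alice48@┃  ┃     
│Medium  │NYC   │hank75@m┃  ┃     
│Critical│Paris │grace68@┃  ┃     
│Medium  │Sydney│hank65@m┃  ┃     
│Medium  │Berlin│bob29@ma┃  ┃     
│Critical│Paris │eve82@ma┃  ┃     
│High    │London│frank79@┃  ┃     
│Low     │NYC   │alice61@┃  ┃     
━━━━━━━━━━━━━━━━━━━━┓7@ma┃  ┃     
ntainer             ┃    ┃  ┃     
────────────────────┨━━━━┛  ┃     
uler.py]│ outline.md┃━━━━━━━┛     
────────────────────┃             
  self.config = outp┃             


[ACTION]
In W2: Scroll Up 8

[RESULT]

                                  
    ┏━━━━━━━━━━━━━━━━━━━━━━━┓     
    ┃ Spreadsheet           ┃     
━━━━━━━━━━━━━━━━━━━━━━━━━┓──┨     
le                       ┃  ┃     
─────────────────────────┨  ┃     
│Level   │City  │Email   ┃--┃     
┼────────┼──────┼────────┃  ┃     
│High    │Berlin│eve65@ma┃  ┃     
│Low     │NYC   │alice48@┃  ┃     
│Medium  │NYC   │hank75@m┃  ┃     
│Critical│Paris │grace68@┃  ┃     
│Medium  │Sydney│hank65@m┃  ┃     
│Medium  │Berlin│bob29@ma┃  ┃     
│Critical│Paris │eve82@ma┃  ┃     
│High    │London│frank79@┃  ┃     
│Low     │NYC   │alice61@┃  ┃     
━━━━━━━━━━━━━━━━━━━━┓7@ma┃  ┃     
ntainer             ┃    ┃  ┃     
────────────────────┨━━━━┛  ┃     
uler.py]│ outline.md┃━━━━━━━┛     
────────────────────┃             
 time               ┃             


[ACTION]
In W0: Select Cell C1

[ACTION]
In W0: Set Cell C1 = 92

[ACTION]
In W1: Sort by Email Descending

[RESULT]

                                  
    ┏━━━━━━━━━━━━━━━━━━━━━━━┓     
    ┃ Spreadsheet           ┃     
━━━━━━━━━━━━━━━━━━━━━━━━━┓──┨     
le                       ┃  ┃     
─────────────────────────┨  ┃     
│Level   │City  │Email   ┃--┃     
┼────────┼──────┼────────┃  ┃     
│Medium  │NYC   │hank75@m┃  ┃     
│Medium  │Sydney│hank65@m┃  ┃     
│Critical│Paris │grace68@┃  ┃     
│High    │London│frank79@┃  ┃     
│Critical│Paris │eve82@ma┃  ┃     
│High    │Berlin│eve65@ma┃  ┃     
│Medium  │Paris │bob57@ma┃  ┃     
│Medium  │Berlin│bob29@ma┃  ┃     
│Low     │NYC   │alice61@┃  ┃     
━━━━━━━━━━━━━━━━━━━━┓e48@┃  ┃     
ntainer             ┃    ┃  ┃     
────────────────────┨━━━━┛  ┃     
uler.py]│ outline.md┃━━━━━━━┛     
────────────────────┃             
 time               ┃             


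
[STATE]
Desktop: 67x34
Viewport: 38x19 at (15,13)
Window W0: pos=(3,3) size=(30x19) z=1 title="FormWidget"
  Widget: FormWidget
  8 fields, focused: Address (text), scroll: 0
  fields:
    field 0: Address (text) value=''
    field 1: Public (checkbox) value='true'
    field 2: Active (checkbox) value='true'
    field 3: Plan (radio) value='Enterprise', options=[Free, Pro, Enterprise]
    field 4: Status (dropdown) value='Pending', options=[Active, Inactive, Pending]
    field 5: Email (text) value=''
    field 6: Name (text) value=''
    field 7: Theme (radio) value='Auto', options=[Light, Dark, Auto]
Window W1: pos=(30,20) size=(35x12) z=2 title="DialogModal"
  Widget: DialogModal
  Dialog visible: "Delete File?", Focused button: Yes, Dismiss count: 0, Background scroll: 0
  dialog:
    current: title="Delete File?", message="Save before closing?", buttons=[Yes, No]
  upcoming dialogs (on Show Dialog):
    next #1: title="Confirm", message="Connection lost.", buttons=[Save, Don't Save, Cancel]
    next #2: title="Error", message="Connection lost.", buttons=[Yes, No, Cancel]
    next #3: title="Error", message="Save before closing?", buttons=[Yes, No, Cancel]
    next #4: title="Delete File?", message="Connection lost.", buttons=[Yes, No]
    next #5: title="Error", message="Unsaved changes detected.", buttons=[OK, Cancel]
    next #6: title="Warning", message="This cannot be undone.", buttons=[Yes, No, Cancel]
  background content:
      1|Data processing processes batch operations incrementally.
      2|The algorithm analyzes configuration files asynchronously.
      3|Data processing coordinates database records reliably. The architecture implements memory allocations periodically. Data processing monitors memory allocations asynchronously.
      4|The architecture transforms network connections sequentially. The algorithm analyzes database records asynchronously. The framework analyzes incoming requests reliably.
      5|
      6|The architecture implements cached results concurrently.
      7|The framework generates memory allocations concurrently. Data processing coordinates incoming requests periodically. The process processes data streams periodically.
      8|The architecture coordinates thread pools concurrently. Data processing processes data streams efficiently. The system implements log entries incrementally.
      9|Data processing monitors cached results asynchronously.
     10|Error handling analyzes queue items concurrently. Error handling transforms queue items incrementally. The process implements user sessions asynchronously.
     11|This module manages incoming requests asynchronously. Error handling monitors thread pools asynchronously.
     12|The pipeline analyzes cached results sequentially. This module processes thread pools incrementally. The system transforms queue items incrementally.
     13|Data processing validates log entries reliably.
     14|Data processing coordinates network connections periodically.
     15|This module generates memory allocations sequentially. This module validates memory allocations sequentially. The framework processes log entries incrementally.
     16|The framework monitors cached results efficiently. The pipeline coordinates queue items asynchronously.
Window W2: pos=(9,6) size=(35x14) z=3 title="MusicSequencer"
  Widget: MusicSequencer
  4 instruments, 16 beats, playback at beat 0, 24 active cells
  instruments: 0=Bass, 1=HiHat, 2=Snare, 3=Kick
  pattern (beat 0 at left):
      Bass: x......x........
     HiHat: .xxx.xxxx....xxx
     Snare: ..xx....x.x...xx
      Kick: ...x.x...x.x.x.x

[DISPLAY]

k···█·█···█·█·█·█           ┃         
                            ┃         
                            ┃         
                            ┃         
                            ┃         
                            ┃         
━━━━━━━━━━━━━━━━━━━━━━━━━━━━┛         
               ┏━━━━━━━━━━━━━━━━━━━━━━
━━━━━━━━━━━━━━━┃ DialogModal          
               ┠──────────────────────
               ┃Data processing proces
               ┃The ┌─────────────────
               ┃Data│     Delete File?
               ┃The │ Save before clos
               ┃    │      [Yes]  No  
               ┃The └─────────────────
               ┃The framework generate
               ┃The architecture coord
               ┗━━━━━━━━━━━━━━━━━━━━━━


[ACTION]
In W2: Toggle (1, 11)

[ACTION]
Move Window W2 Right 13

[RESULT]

   ( ) ┃  Kick···█·█···█·█·█·█        
       ┃                              
       ┃                              
       ┃                              
       ┃                              
       ┃                              
       ┗━━━━━━━━━━━━━━━━━━━━━━━━━━━━━━
               ┏━━━━━━━━━━━━━━━━━━━━━━
━━━━━━━━━━━━━━━┃ DialogModal          
               ┠──────────────────────
               ┃Data processing proces
               ┃The ┌─────────────────
               ┃Data│     Delete File?
               ┃The │ Save before clos
               ┃    │      [Yes]  No  
               ┃The └─────────────────
               ┃The framework generate
               ┃The architecture coord
               ┗━━━━━━━━━━━━━━━━━━━━━━


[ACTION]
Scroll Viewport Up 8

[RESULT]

─────────────────┨                    
   [   ┏━━━━━━━━━━━━━━━━━━━━━━━━━━━━━━
   [x] ┃ MusicSequencer               
   [x] ┠──────────────────────────────
   ( ) ┃      ▼123456789012345        
   [Pen┃  Bass█······█········        
   [   ┃ HiHat·███·████··█·███        
   [   ┃ Snare··██····█·█···██        
   ( ) ┃  Kick···█·█···█·█·█·█        
       ┃                              
       ┃                              
       ┃                              
       ┃                              
       ┃                              
       ┗━━━━━━━━━━━━━━━━━━━━━━━━━━━━━━
               ┏━━━━━━━━━━━━━━━━━━━━━━
━━━━━━━━━━━━━━━┃ DialogModal          
               ┠──────────────────────
               ┃Data processing proces


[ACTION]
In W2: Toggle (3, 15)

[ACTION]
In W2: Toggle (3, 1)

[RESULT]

─────────────────┨                    
   [   ┏━━━━━━━━━━━━━━━━━━━━━━━━━━━━━━
   [x] ┃ MusicSequencer               
   [x] ┠──────────────────────────────
   ( ) ┃      ▼123456789012345        
   [Pen┃  Bass█······█········        
   [   ┃ HiHat·███·████··█·███        
   [   ┃ Snare··██····█·█···██        
   ( ) ┃  Kick·█·█·█···█·█·█··        
       ┃                              
       ┃                              
       ┃                              
       ┃                              
       ┃                              
       ┗━━━━━━━━━━━━━━━━━━━━━━━━━━━━━━
               ┏━━━━━━━━━━━━━━━━━━━━━━
━━━━━━━━━━━━━━━┃ DialogModal          
               ┠──────────────────────
               ┃Data processing proces


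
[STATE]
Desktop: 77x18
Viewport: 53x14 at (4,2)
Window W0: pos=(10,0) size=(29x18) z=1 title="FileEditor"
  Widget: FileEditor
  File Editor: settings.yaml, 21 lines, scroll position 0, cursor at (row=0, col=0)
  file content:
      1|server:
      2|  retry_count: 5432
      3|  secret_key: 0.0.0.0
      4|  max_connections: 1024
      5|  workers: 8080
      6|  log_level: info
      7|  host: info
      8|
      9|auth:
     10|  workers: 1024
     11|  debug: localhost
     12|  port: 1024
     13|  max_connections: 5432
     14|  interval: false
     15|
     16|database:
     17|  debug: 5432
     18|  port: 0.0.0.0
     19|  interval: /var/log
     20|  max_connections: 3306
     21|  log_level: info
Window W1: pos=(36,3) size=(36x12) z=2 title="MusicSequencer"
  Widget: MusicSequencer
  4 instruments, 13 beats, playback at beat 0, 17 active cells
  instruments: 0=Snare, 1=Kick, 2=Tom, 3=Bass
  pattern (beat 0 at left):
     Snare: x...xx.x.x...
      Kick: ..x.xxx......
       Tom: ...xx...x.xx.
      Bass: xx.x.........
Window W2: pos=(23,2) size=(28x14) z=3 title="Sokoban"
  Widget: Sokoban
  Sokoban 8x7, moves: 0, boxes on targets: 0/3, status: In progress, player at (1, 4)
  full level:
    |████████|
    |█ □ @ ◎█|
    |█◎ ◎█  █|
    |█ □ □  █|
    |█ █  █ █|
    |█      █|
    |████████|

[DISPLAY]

      ┠────────────┏━━━━━━━━━━━━━━━━━━━━━━━━━━┓      
      ┃█erver:     ┃ Sokoban                  ┃━━━━━━
      ┃  retry_coun┠──────────────────────────┨r     
      ┃  secret_key┃████████                  ┃──────
      ┃  max_connec┃█ □ @ ◎█                  ┃89012 
      ┃  workers: 8┃█◎ ◎█  █                  ┃·█··· 
      ┃  log_level:┃█ □ □  █                  ┃····· 
      ┃  host: info┃█ █  █ █                  ┃█·██· 
      ┃            ┃█      █                  ┃····· 
      ┃auth:       ┃████████                  ┃      
      ┃  workers: 1┃Moves: 0  0/3             ┃      
      ┃  debug: loc┃                          ┃      
      ┃  port: 1024┃                          ┃━━━━━━
      ┃  max_connec┗━━━━━━━━━━━━━━━━━━━━━━━━━━┛      


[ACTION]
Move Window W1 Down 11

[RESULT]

      ┠────────────┏━━━━━━━━━━━━━━━━━━━━━━━━━━┓      
      ┃█erver:     ┃ Sokoban                  ┃      
      ┃  retry_coun┠──────────────────────────┨      
      ┃  secret_key┃████████                  ┃      
      ┃  max_connec┃█ □ @ ◎█                  ┃━━━━━━
      ┃  workers: 8┃█◎ ◎█  █                  ┃r     
      ┃  log_level:┃█ □ □  █                  ┃──────
      ┃  host: info┃█ █  █ █                  ┃89012 
      ┃            ┃█      █                  ┃·█··· 
      ┃auth:       ┃████████                  ┃····· 
      ┃  workers: 1┃Moves: 0  0/3             ┃█·██· 
      ┃  debug: loc┃                          ┃····· 
      ┃  port: 1024┃                          ┃      
      ┃  max_connec┗━━━━━━━━━━━━━━━━━━━━━━━━━━┛      


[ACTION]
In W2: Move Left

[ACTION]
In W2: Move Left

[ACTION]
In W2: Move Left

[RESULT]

      ┠────────────┏━━━━━━━━━━━━━━━━━━━━━━━━━━┓      
      ┃█erver:     ┃ Sokoban                  ┃      
      ┃  retry_coun┠──────────────────────────┨      
      ┃  secret_key┃████████                  ┃      
      ┃  max_connec┃█□@   ◎█                  ┃━━━━━━
      ┃  workers: 8┃█◎ ◎█  █                  ┃r     
      ┃  log_level:┃█ □ □  █                  ┃──────
      ┃  host: info┃█ █  █ █                  ┃89012 
      ┃            ┃█      █                  ┃·█··· 
      ┃auth:       ┃████████                  ┃····· 
      ┃  workers: 1┃Moves: 2  0/3             ┃█·██· 
      ┃  debug: loc┃                          ┃····· 
      ┃  port: 1024┃                          ┃      
      ┃  max_connec┗━━━━━━━━━━━━━━━━━━━━━━━━━━┛      


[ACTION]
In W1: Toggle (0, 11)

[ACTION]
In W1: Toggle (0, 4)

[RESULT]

      ┠────────────┏━━━━━━━━━━━━━━━━━━━━━━━━━━┓      
      ┃█erver:     ┃ Sokoban                  ┃      
      ┃  retry_coun┠──────────────────────────┨      
      ┃  secret_key┃████████                  ┃      
      ┃  max_connec┃█□@   ◎█                  ┃━━━━━━
      ┃  workers: 8┃█◎ ◎█  █                  ┃r     
      ┃  log_level:┃█ □ □  █                  ┃──────
      ┃  host: info┃█ █  █ █                  ┃89012 
      ┃            ┃█      █                  ┃·█·█· 
      ┃auth:       ┃████████                  ┃····· 
      ┃  workers: 1┃Moves: 2  0/3             ┃█·██· 
      ┃  debug: loc┃                          ┃····· 
      ┃  port: 1024┃                          ┃      
      ┃  max_connec┗━━━━━━━━━━━━━━━━━━━━━━━━━━┛      
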